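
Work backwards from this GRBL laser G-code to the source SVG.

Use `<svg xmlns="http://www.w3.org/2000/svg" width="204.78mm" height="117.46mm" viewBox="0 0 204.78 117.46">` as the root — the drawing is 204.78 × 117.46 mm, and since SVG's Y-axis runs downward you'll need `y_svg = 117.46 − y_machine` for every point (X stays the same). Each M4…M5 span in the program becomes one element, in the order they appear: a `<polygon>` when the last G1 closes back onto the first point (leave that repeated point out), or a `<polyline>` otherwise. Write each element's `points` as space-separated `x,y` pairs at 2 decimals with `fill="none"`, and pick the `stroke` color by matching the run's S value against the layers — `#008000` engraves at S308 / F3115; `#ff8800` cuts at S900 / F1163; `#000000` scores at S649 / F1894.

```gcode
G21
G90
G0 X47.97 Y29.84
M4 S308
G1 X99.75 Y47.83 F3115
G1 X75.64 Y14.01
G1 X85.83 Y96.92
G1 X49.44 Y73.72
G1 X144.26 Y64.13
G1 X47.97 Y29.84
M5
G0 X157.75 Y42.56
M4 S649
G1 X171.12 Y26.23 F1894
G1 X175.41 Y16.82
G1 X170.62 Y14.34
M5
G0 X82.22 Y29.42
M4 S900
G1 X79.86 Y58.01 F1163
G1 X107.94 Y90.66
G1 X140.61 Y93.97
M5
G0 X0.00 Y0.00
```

<svg xmlns="http://www.w3.org/2000/svg" width="204.78mm" height="117.46mm" viewBox="0 0 204.78 117.46">
  <polygon points="47.97,87.62 99.75,69.63 75.64,103.45 85.83,20.54 49.44,43.74 144.26,53.33" fill="none" stroke="#008000"/>
  <polyline points="157.75,74.90 171.12,91.23 175.41,100.64 170.62,103.12" fill="none" stroke="#000000"/>
  <polyline points="82.22,88.04 79.86,59.45 107.94,26.80 140.61,23.49" fill="none" stroke="#ff8800"/>
</svg>

Machine Y-up, SVG Y-down with viewBox height 117.46, so y_svg = 117.46 − y_machine; X carries over.

Run 1: S308 ⇒ engrave layer `#008000`. The run returns to its start, so emit a `<polygon>` with points (Y-flipped): 47.97,87.62 99.75,69.63 75.64,103.45 85.83,20.54 49.44,43.74 144.26,53.33.

Run 2: the run's S649 means `#000000` (score). The run is open, so emit a `<polyline>` with points (Y-flipped): 157.75,74.90 171.12,91.23 175.41,100.64 170.62,103.12.

Run 3: S900 ⇒ cut layer `#ff8800`. The run is open, so emit a `<polyline>` with points (Y-flipped): 82.22,88.04 79.86,59.45 107.94,26.80 140.61,23.49.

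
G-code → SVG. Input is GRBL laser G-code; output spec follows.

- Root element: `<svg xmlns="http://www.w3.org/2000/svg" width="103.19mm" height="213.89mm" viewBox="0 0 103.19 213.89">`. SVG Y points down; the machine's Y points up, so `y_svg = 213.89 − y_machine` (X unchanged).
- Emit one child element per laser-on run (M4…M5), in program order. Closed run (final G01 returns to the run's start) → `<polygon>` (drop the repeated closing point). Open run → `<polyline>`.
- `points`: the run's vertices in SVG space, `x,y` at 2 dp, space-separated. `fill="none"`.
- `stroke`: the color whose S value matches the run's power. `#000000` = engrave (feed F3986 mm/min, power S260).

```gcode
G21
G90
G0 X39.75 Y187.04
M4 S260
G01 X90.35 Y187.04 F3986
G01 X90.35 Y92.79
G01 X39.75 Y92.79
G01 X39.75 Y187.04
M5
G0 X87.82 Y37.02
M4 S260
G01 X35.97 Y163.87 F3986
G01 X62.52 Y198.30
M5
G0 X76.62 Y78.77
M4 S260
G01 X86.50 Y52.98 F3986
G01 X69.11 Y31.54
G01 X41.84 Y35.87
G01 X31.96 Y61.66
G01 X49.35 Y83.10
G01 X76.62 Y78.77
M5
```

<svg xmlns="http://www.w3.org/2000/svg" width="103.19mm" height="213.89mm" viewBox="0 0 103.19 213.89">
  <polygon points="39.75,26.85 90.35,26.85 90.35,121.10 39.75,121.10" fill="none" stroke="#000000"/>
  <polyline points="87.82,176.87 35.97,50.02 62.52,15.59" fill="none" stroke="#000000"/>
  <polygon points="76.62,135.12 86.50,160.91 69.11,182.35 41.84,178.02 31.96,152.23 49.35,130.79" fill="none" stroke="#000000"/>
</svg>

Machine Y-up, SVG Y-down with viewBox height 213.89, so y_svg = 213.89 − y_machine; X carries over. Every run uses S260, so all elements get stroke `#000000` (engrave).

Run 1: The run returns to its start, so emit a `<polygon>` with points (Y-flipped): 39.75,26.85 90.35,26.85 90.35,121.10 39.75,121.10.

Run 2: The run is open, so emit a `<polyline>` with points (Y-flipped): 87.82,176.87 35.97,50.02 62.52,15.59.

Run 3: The run returns to its start, so emit a `<polygon>` with points (Y-flipped): 76.62,135.12 86.50,160.91 69.11,182.35 41.84,178.02 31.96,152.23 49.35,130.79.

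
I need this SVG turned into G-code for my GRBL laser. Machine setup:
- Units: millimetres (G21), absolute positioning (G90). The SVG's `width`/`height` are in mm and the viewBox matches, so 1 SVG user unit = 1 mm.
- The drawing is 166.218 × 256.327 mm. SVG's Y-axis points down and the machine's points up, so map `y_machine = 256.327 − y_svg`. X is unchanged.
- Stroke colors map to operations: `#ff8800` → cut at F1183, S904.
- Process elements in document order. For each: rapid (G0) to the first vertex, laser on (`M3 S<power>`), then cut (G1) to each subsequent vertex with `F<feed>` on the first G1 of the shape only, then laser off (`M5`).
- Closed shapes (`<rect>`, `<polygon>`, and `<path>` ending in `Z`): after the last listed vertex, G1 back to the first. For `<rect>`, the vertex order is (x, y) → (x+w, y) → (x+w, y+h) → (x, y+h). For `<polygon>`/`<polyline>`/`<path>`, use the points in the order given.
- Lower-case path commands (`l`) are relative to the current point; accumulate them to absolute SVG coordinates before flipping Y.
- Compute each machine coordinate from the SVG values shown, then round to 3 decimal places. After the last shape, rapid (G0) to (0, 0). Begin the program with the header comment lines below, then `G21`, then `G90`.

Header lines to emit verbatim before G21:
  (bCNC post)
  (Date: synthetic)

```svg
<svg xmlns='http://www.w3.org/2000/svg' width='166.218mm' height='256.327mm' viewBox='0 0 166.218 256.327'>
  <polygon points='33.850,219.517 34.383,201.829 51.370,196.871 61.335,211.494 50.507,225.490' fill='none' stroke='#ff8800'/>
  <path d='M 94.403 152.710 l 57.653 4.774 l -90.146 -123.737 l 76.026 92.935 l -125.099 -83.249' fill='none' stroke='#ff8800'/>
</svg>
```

(bCNC post)
(Date: synthetic)
G21
G90
G0 X33.850 Y36.810
M3 S904
G1 X34.383 Y54.498 F1183
G1 X51.370 Y59.456
G1 X61.335 Y44.833
G1 X50.507 Y30.837
G1 X33.850 Y36.810
M5
G0 X94.403 Y103.617
M3 S904
G1 X152.056 Y98.843 F1183
G1 X61.910 Y222.580
G1 X137.936 Y129.645
G1 X12.837 Y212.894
M5
G0 X0.000 Y0.000

1 u = 1 mm; y_m = 256.327 − y.

[1] `<polygon>` regular polygon, #ff8800→cut S904 F1183: (33.850,36.810) → (34.383,54.498) → (51.370,59.456) → (61.335,44.833) → (50.507,30.837) → (33.850,36.810) (closed)

[2] `<path>` open polyline, #ff8800→cut S904 F1183: (94.403,103.617) → (152.056,98.843) → (61.910,222.580) → (137.936,129.645) → (12.837,212.894)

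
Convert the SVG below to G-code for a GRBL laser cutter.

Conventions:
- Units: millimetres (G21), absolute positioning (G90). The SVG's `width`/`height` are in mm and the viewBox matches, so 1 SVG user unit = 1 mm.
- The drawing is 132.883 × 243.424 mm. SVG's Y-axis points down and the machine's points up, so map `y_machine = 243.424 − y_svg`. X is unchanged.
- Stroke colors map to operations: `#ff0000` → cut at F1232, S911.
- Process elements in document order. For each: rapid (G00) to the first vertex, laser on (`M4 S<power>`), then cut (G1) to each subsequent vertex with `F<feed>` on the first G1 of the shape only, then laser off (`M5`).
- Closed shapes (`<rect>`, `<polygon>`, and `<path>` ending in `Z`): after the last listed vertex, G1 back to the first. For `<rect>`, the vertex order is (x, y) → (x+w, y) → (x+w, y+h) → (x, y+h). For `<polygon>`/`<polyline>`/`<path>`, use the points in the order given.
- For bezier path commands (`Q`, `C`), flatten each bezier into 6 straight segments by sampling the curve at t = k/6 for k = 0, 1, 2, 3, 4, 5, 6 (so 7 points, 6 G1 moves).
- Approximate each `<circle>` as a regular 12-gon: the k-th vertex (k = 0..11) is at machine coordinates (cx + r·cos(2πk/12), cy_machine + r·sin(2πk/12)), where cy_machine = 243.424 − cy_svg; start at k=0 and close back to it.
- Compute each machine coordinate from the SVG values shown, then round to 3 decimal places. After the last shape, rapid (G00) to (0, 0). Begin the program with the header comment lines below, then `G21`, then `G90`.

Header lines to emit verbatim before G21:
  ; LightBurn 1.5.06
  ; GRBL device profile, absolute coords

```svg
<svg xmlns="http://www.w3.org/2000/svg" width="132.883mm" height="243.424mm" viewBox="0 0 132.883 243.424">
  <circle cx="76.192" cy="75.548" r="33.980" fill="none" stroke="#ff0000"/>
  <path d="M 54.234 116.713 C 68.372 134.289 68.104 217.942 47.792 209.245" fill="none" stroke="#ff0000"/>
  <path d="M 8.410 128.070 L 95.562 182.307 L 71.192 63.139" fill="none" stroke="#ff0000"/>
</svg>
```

; LightBurn 1.5.06
; GRBL device profile, absolute coords
G21
G90
G00 X110.172 Y167.876
M4 S911
G1 X105.620 Y184.866 F1232
G1 X93.182 Y197.304
G1 X76.192 Y201.856
G1 X59.202 Y197.304
G1 X46.764 Y184.866
G1 X42.212 Y167.876
G1 X46.764 Y150.886
G1 X59.202 Y138.448
G1 X76.192 Y133.896
G1 X93.182 Y138.448
G1 X105.620 Y150.886
G1 X110.172 Y167.876
M5
G00 X54.234 Y126.711
M4 S911
G1 X60.076 Y113.150 F1232
G1 X63.361 Y92.977
G1 X63.932 Y70.593
G1 X61.631 Y50.398
G1 X56.304 Y36.793
G1 X47.792 Y34.179
M5
G00 X8.410 Y115.354
M4 S911
G1 X95.562 Y61.117 F1232
G1 X71.192 Y180.285
M5
G00 X0.000 Y0.000

Since the viewBox matches the mm dimensions, user units are millimetres directly. The only transform is the Y-flip y_m = 243.424 − y_svg.

Shape 1 is a circle drawn with `<circle>`. Its stroke #ff0000 means cut at S911, F1232. After flipping Y the toolpath is (110.172,167.876) → (105.620,184.866) → (93.182,197.304) → (76.192,201.856) → (59.202,197.304) → (46.764,184.866) → (42.212,167.876) → (46.764,150.886) → (59.202,138.448) → (76.192,133.896) → (93.182,138.448) → (105.620,150.886) → (110.172,167.876), returning to the start.

Shape 2 is a cubic bezier drawn with `<path>`. Its stroke #ff0000 means cut at S911, F1232. After flipping Y the toolpath is (54.234,126.711) → (60.076,113.150) → (63.361,92.977) → (63.932,70.593) → (61.631,50.398) → (56.304,36.793) → (47.792,34.179).

Shape 3 is a open polyline drawn with `<path>`. Its stroke #ff0000 means cut at S911, F1232. After flipping Y the toolpath is (8.410,115.354) → (95.562,61.117) → (71.192,180.285).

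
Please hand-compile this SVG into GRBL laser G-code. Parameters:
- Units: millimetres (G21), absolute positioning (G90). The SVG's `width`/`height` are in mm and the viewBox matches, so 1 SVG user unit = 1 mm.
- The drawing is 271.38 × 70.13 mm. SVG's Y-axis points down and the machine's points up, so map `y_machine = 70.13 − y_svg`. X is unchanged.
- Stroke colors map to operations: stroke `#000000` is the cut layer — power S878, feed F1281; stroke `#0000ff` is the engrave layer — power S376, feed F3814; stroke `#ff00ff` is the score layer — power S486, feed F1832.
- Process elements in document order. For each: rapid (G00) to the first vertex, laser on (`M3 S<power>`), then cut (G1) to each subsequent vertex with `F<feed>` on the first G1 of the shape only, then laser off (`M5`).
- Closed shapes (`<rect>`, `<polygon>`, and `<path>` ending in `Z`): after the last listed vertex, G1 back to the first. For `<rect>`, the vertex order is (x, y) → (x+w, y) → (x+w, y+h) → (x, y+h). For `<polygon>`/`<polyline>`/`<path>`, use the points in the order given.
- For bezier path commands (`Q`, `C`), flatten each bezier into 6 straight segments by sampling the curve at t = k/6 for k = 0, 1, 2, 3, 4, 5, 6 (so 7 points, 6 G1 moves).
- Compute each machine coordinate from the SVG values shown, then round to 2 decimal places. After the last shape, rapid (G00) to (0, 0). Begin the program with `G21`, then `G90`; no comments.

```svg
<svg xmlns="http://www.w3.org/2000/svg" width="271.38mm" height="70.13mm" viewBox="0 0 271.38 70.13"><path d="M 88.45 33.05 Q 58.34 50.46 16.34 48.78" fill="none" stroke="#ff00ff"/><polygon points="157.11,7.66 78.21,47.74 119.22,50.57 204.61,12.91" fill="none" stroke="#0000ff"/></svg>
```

G21
G90
G00 X88.45 Y37.08
M3 S486
G1 X78.08 Y31.81 F1832
G1 X67.06 Y27.59
G1 X55.37 Y24.44
G1 X43.02 Y22.35
G1 X30.01 Y21.32
G1 X16.34 Y21.35
M5
G00 X157.11 Y62.47
M3 S376
G1 X78.21 Y22.39 F3814
G1 X119.22 Y19.56
G1 X204.61 Y57.22
G1 X157.11 Y62.47
M5
G00 X0.00 Y0.00

viewBox `0 0 271.38 70.13` with mm width/height → 1 unit = 1 mm. Flip: y_m = 70.13 − y_svg.

**Shape 1** — `<path>` quadratic bezier, stroke `#ff00ff` → score (S486, F1832). Control points (SVG): P0=(88.45,33.05), P1=(58.34,50.46), P2=(16.34,48.78); sampled at t=k/6. Machine vertices: (88.45,37.08) → (78.08,31.81) → (67.06,27.59) → (55.37,24.44) → (43.02,22.35) → (30.01,21.32) → (16.34,21.35). Open path.

**Shape 2** — `<polygon>` closed polygon, stroke `#0000ff` → engrave (S376, F3814). Machine vertices: (157.11,62.47) → (78.21,22.39) → (119.22,19.56) → (204.61,57.22) → (157.11,62.47). Closed: final G1 returns to the first vertex.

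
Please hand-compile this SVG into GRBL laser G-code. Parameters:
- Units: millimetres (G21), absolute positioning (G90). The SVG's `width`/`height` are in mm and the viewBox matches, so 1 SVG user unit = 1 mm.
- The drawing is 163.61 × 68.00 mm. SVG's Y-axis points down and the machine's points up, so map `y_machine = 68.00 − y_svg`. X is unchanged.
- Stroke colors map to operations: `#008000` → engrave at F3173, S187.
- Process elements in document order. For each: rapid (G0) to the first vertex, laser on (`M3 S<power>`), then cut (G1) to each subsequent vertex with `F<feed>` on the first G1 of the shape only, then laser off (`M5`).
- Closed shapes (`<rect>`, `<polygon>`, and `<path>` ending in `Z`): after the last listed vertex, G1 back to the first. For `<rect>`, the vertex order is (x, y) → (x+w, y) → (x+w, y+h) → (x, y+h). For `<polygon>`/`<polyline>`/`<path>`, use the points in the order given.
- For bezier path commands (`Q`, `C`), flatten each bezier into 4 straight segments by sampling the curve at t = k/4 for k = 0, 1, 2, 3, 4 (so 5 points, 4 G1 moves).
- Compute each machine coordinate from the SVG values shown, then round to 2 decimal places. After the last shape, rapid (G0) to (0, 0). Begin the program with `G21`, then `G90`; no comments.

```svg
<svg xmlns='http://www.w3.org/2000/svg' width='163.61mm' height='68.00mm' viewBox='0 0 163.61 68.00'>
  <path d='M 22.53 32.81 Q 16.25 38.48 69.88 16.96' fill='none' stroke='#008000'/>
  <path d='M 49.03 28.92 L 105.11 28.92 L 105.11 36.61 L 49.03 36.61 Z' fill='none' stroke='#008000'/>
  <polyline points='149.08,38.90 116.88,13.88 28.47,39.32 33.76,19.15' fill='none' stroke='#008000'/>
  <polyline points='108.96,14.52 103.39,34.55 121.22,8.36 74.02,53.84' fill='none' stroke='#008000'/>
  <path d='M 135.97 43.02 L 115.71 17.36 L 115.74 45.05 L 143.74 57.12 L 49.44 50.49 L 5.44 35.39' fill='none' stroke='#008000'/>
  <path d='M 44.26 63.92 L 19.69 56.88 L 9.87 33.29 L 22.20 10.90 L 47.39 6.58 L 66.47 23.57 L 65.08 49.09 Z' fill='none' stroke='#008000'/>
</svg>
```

G21
G90
G0 X22.53 Y35.19
M3 S187
G1 X23.13 Y34.05 F3173
G1 X31.23 Y36.32
G1 X46.81 Y41.98
G1 X69.88 Y51.04
M5
G0 X49.03 Y39.08
M3 S187
G1 X105.11 Y39.08 F3173
G1 X105.11 Y31.39
G1 X49.03 Y31.39
G1 X49.03 Y39.08
M5
G0 X149.08 Y29.10
M3 S187
G1 X116.88 Y54.12 F3173
G1 X28.47 Y28.68
G1 X33.76 Y48.85
M5
G0 X108.96 Y53.48
M3 S187
G1 X103.39 Y33.45 F3173
G1 X121.22 Y59.64
G1 X74.02 Y14.16
M5
G0 X135.97 Y24.98
M3 S187
G1 X115.71 Y50.64 F3173
G1 X115.74 Y22.95
G1 X143.74 Y10.88
G1 X49.44 Y17.51
G1 X5.44 Y32.61
M5
G0 X44.26 Y4.08
M3 S187
G1 X19.69 Y11.12 F3173
G1 X9.87 Y34.71
G1 X22.20 Y57.10
G1 X47.39 Y61.42
G1 X66.47 Y44.43
G1 X65.08 Y18.91
G1 X44.26 Y4.08
M5
G0 X0.00 Y0.00

viewBox `0 0 163.61 68.00` with mm width/height → 1 unit = 1 mm. Flip: y_m = 68.00 − y_svg.

**Shape 1** — `<path>` quadratic bezier, stroke `#008000` → engrave (S187, F3173). Control points (SVG): P0=(22.53,32.81), P1=(16.25,38.48), P2=(69.88,16.96); sampled at t=k/4. Machine vertices: (22.53,35.19) → (23.13,34.05) → (31.23,36.32) → (46.81,41.98) → (69.88,51.04). Open path.

**Shape 2** — `<path>` rectangle, stroke `#008000` → engrave (S187, F3173). Machine vertices: (49.03,39.08) → (105.11,39.08) → (105.11,31.39) → (49.03,31.39) → (49.03,39.08). Closed: final G1 returns to the first vertex.

**Shape 3** — `<polyline>` open polyline, stroke `#008000` → engrave (S187, F3173). Machine vertices: (149.08,29.10) → (116.88,54.12) → (28.47,28.68) → (33.76,48.85). Open path.

**Shape 4** — `<polyline>` open polyline, stroke `#008000` → engrave (S187, F3173). Machine vertices: (108.96,53.48) → (103.39,33.45) → (121.22,59.64) → (74.02,14.16). Open path.

**Shape 5** — `<path>` open polyline, stroke `#008000` → engrave (S187, F3173). Machine vertices: (135.97,24.98) → (115.71,50.64) → (115.74,22.95) → (143.74,10.88) → (49.44,17.51) → (5.44,32.61). Open path.

**Shape 6** — `<path>` regular polygon, stroke `#008000` → engrave (S187, F3173). Machine vertices: (44.26,4.08) → (19.69,11.12) → (9.87,34.71) → (22.20,57.10) → (47.39,61.42) → (66.47,44.43) → (65.08,18.91) → (44.26,4.08). Closed: final G1 returns to the first vertex.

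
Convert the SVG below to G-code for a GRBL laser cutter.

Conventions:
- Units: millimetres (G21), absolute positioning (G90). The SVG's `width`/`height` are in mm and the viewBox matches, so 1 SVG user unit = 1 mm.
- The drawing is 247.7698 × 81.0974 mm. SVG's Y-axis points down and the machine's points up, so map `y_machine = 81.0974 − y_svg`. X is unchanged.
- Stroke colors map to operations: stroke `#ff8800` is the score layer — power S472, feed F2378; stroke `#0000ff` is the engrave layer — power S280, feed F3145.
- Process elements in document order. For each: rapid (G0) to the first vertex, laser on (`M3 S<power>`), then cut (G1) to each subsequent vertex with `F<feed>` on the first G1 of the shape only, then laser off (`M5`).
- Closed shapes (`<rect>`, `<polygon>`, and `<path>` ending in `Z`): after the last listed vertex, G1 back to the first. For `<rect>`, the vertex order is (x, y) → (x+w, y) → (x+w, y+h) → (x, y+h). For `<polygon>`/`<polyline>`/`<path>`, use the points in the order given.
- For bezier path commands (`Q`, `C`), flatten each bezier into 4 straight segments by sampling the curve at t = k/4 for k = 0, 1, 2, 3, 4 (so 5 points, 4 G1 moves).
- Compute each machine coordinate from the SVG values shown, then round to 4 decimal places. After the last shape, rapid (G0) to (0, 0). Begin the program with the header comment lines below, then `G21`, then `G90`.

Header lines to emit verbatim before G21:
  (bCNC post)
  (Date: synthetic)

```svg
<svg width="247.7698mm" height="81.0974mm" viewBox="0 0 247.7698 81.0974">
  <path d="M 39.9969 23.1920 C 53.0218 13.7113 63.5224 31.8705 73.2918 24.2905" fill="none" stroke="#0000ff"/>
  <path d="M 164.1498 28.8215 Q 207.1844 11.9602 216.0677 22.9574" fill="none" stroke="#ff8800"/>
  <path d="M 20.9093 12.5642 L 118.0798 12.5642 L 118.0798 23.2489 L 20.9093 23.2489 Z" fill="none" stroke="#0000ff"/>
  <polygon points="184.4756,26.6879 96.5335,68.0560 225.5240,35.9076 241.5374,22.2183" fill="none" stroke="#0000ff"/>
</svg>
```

1 u = 1 mm; y_m = 81.0974 − y.

[1] `<path>` cubic bezier, #0000ff→engrave S280 F3145: (39.9969,57.9054) → (49.3203,60.6675) → (57.8652,58.0689) → (65.7996,55.1140) → (73.2918,56.8069)

[2] `<path>` quadratic bezier, #ff8800→score S472 F2378: (164.1498,52.2759) → (183.5326,58.9654) → (198.6466,62.1726) → (209.4916,61.8974) → (216.0677,58.1400)

[3] `<path>` rectangle, #0000ff→engrave S280 F3145: (20.9093,68.5332) → (118.0798,68.5332) → (118.0798,57.8485) → (20.9093,57.8485) → (20.9093,68.5332) (closed)

[4] `<polygon>` closed polygon, #0000ff→engrave S280 F3145: (184.4756,54.4095) → (96.5335,13.0414) → (225.5240,45.1898) → (241.5374,58.8791) → (184.4756,54.4095) (closed)

(bCNC post)
(Date: synthetic)
G21
G90
G0 X39.9969 Y57.9054
M3 S280
G1 X49.3203 Y60.6675 F3145
G1 X57.8652 Y58.0689
G1 X65.7996 Y55.1140
G1 X73.2918 Y56.8069
M5
G0 X164.1498 Y52.2759
M3 S472
G1 X183.5326 Y58.9654 F2378
G1 X198.6466 Y62.1726
G1 X209.4916 Y61.8974
G1 X216.0677 Y58.1400
M5
G0 X20.9093 Y68.5332
M3 S280
G1 X118.0798 Y68.5332 F3145
G1 X118.0798 Y57.8485
G1 X20.9093 Y57.8485
G1 X20.9093 Y68.5332
M5
G0 X184.4756 Y54.4095
M3 S280
G1 X96.5335 Y13.0414 F3145
G1 X225.5240 Y45.1898
G1 X241.5374 Y58.8791
G1 X184.4756 Y54.4095
M5
G0 X0.0000 Y0.0000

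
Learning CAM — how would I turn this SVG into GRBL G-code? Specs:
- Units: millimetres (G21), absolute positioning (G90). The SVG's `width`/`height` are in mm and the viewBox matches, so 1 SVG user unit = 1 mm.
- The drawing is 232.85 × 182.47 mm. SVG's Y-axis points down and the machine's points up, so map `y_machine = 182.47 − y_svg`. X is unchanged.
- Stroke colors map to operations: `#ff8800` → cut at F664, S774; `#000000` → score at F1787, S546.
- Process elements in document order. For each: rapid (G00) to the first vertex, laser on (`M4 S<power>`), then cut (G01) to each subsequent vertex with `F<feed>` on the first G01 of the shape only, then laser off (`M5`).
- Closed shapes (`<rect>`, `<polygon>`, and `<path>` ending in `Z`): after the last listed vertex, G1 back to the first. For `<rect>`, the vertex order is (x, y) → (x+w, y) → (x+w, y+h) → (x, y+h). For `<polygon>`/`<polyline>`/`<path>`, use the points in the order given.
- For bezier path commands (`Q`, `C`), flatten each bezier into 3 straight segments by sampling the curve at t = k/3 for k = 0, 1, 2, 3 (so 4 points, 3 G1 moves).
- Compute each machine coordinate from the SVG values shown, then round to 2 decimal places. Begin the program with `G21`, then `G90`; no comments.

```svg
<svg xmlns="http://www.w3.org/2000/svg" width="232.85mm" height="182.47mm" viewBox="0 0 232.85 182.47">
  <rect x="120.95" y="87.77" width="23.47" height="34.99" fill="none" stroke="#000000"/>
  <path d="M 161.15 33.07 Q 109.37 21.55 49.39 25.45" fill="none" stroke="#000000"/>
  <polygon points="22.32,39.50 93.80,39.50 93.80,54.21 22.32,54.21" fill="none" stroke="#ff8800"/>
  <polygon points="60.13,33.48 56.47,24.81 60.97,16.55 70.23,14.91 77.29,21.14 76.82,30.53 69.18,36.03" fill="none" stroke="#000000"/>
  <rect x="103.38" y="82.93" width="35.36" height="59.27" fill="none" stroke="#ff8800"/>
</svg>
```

Since the viewBox matches the mm dimensions, user units are millimetres directly. The only transform is the Y-flip y_m = 182.47 − y_svg.

Shape 1 is a rectangle drawn with `<rect>`. Its stroke #000000 means score at S546, F1787. After flipping Y the toolpath is (120.95,94.70) → (144.42,94.70) → (144.42,59.71) → (120.95,59.71) → (120.95,94.70), returning to the start.

Shape 2 is a quadratic bezier drawn with `<path>`. Its stroke #000000 means score at S546, F1787. After flipping Y the toolpath is (161.15,149.40) → (125.72,155.37) → (88.47,157.91) → (49.39,157.02).

Shape 3 is a rectangle drawn with `<polygon>`. Its stroke #ff8800 means cut at S774, F664. After flipping Y the toolpath is (22.32,142.97) → (93.80,142.97) → (93.80,128.26) → (22.32,128.26) → (22.32,142.97), returning to the start.

Shape 4 is a regular polygon drawn with `<polygon>`. Its stroke #000000 means score at S546, F1787. After flipping Y the toolpath is (60.13,148.99) → (56.47,157.66) → (60.97,165.92) → (70.23,167.56) → (77.29,161.33) → (76.82,151.94) → (69.18,146.44) → (60.13,148.99), returning to the start.

Shape 5 is a rectangle drawn with `<rect>`. Its stroke #ff8800 means cut at S774, F664. After flipping Y the toolpath is (103.38,99.54) → (138.74,99.54) → (138.74,40.27) → (103.38,40.27) → (103.38,99.54), returning to the start.

G21
G90
G00 X120.95 Y94.70
M4 S546
G01 X144.42 Y94.70 F1787
G01 X144.42 Y59.71
G01 X120.95 Y59.71
G01 X120.95 Y94.70
M5
G00 X161.15 Y149.40
M4 S546
G01 X125.72 Y155.37 F1787
G01 X88.47 Y157.91
G01 X49.39 Y157.02
M5
G00 X22.32 Y142.97
M4 S774
G01 X93.80 Y142.97 F664
G01 X93.80 Y128.26
G01 X22.32 Y128.26
G01 X22.32 Y142.97
M5
G00 X60.13 Y148.99
M4 S546
G01 X56.47 Y157.66 F1787
G01 X60.97 Y165.92
G01 X70.23 Y167.56
G01 X77.29 Y161.33
G01 X76.82 Y151.94
G01 X69.18 Y146.44
G01 X60.13 Y148.99
M5
G00 X103.38 Y99.54
M4 S774
G01 X138.74 Y99.54 F664
G01 X138.74 Y40.27
G01 X103.38 Y40.27
G01 X103.38 Y99.54
M5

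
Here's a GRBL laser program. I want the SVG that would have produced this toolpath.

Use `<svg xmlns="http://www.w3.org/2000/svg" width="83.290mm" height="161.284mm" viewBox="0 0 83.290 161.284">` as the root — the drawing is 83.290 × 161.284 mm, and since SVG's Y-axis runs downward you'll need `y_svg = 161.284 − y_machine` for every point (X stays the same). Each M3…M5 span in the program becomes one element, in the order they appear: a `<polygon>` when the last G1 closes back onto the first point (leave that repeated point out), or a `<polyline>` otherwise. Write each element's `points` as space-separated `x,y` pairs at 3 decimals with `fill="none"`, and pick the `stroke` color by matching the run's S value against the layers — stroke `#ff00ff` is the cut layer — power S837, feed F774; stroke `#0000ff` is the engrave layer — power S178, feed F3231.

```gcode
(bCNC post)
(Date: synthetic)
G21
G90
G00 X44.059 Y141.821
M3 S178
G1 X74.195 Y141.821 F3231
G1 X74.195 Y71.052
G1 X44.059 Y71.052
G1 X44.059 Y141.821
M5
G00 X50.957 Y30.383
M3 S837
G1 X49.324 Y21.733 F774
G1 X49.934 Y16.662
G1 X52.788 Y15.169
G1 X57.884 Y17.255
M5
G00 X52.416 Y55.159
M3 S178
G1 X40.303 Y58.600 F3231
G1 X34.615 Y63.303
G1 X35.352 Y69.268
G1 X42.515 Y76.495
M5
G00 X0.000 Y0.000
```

<svg xmlns="http://www.w3.org/2000/svg" width="83.290mm" height="161.284mm" viewBox="0 0 83.290 161.284">
  <polygon points="44.059,19.463 74.195,19.463 74.195,90.232 44.059,90.232" fill="none" stroke="#0000ff"/>
  <polyline points="50.957,130.901 49.324,139.551 49.934,144.622 52.788,146.115 57.884,144.029" fill="none" stroke="#ff00ff"/>
  <polyline points="52.416,106.125 40.303,102.684 34.615,97.981 35.352,92.016 42.515,84.789" fill="none" stroke="#0000ff"/>
</svg>

Each laser-on run becomes one SVG element. Flip Y back into SVG space with y_svg = 161.284 − y_machine.

Run 1: S178 ⇒ engrave layer `#0000ff`. The run returns to its start, so emit a `<polygon>` with points (Y-flipped): 44.059,19.463 74.195,19.463 74.195,90.232 44.059,90.232.

Run 2: S837 ⇒ cut layer `#ff00ff`. The run is open, so emit a `<polyline>` with points (Y-flipped): 50.957,130.901 49.324,139.551 49.934,144.622 52.788,146.115 57.884,144.029.

Run 3: the run's S178 means `#0000ff` (engrave). The run is open, so emit a `<polyline>` with points (Y-flipped): 52.416,106.125 40.303,102.684 34.615,97.981 35.352,92.016 42.515,84.789.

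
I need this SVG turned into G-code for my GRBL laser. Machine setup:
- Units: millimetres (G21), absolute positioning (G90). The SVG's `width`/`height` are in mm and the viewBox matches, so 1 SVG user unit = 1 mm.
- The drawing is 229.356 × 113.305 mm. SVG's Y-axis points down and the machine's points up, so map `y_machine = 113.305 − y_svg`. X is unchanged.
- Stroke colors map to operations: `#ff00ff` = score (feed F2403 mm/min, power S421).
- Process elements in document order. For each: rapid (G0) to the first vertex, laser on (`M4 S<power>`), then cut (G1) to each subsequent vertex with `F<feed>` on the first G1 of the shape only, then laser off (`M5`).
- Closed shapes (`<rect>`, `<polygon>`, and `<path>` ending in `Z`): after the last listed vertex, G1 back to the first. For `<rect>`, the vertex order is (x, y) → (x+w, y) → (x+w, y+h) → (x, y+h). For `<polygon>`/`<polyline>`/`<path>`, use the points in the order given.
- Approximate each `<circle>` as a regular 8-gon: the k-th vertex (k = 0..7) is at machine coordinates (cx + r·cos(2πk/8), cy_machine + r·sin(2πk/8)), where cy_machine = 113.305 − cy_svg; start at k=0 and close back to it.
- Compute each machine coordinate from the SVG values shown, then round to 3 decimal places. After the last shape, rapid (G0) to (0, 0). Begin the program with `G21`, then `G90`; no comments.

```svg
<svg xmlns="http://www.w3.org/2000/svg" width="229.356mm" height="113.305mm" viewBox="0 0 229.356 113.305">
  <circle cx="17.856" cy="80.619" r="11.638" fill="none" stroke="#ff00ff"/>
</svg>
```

1 u = 1 mm; y_m = 113.305 − y.

[1] `<circle>` circle, #ff00ff→score S421 F2403: (29.494,32.686) → (26.085,40.915) → (17.856,44.324) → (9.627,40.915) → (6.218,32.686) → (9.627,24.457) → (17.856,21.048) → (26.085,24.457) → (29.494,32.686) (closed)

G21
G90
G0 X29.494 Y32.686
M4 S421
G1 X26.085 Y40.915 F2403
G1 X17.856 Y44.324
G1 X9.627 Y40.915
G1 X6.218 Y32.686
G1 X9.627 Y24.457
G1 X17.856 Y21.048
G1 X26.085 Y24.457
G1 X29.494 Y32.686
M5
G0 X0.000 Y0.000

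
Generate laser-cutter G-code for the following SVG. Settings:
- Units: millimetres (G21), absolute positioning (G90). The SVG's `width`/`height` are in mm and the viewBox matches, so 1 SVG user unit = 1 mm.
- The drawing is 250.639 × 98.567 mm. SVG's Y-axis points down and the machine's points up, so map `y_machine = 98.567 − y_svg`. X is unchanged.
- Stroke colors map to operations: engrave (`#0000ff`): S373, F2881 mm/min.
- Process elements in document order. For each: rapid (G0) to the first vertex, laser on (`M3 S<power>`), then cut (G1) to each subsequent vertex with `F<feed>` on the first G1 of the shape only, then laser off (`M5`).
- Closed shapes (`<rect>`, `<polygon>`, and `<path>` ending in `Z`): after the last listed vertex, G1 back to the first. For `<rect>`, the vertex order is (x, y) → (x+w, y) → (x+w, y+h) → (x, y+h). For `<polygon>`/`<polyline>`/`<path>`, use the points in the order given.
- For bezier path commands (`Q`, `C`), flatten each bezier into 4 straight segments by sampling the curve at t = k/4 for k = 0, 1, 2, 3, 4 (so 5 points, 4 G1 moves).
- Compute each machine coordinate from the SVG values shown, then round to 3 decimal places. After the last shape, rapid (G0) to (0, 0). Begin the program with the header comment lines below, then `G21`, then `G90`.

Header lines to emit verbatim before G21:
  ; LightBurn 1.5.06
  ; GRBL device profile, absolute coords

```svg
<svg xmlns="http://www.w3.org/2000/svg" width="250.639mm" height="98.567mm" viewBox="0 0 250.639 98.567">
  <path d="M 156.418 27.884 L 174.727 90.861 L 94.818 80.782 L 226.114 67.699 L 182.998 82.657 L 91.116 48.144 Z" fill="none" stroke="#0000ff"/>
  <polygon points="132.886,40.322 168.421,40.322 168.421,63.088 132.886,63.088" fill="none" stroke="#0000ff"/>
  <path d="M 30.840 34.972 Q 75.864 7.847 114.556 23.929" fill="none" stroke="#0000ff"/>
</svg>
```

1 u = 1 mm; y_m = 98.567 − y.

[1] `<path>` closed polygon, #0000ff→engrave S373 F2881: (156.418,70.683) → (174.727,7.706) → (94.818,17.785) → (226.114,30.868) → (182.998,15.910) → (91.116,50.423) → (156.418,70.683) (closed)

[2] `<polygon>` rectangle, #0000ff→engrave S373 F2881: (132.886,58.245) → (168.421,58.245) → (168.421,35.479) → (132.886,35.479) → (132.886,58.245) (closed)

[3] `<path>` quadratic bezier, #0000ff→engrave S373 F2881: (30.840,63.595) → (52.956,74.457) → (74.281,79.918) → (94.814,79.979) → (114.556,74.638)

; LightBurn 1.5.06
; GRBL device profile, absolute coords
G21
G90
G0 X156.418 Y70.683
M3 S373
G1 X174.727 Y7.706 F2881
G1 X94.818 Y17.785
G1 X226.114 Y30.868
G1 X182.998 Y15.910
G1 X91.116 Y50.423
G1 X156.418 Y70.683
M5
G0 X132.886 Y58.245
M3 S373
G1 X168.421 Y58.245 F2881
G1 X168.421 Y35.479
G1 X132.886 Y35.479
G1 X132.886 Y58.245
M5
G0 X30.840 Y63.595
M3 S373
G1 X52.956 Y74.457 F2881
G1 X74.281 Y79.918
G1 X94.814 Y79.979
G1 X114.556 Y74.638
M5
G0 X0.000 Y0.000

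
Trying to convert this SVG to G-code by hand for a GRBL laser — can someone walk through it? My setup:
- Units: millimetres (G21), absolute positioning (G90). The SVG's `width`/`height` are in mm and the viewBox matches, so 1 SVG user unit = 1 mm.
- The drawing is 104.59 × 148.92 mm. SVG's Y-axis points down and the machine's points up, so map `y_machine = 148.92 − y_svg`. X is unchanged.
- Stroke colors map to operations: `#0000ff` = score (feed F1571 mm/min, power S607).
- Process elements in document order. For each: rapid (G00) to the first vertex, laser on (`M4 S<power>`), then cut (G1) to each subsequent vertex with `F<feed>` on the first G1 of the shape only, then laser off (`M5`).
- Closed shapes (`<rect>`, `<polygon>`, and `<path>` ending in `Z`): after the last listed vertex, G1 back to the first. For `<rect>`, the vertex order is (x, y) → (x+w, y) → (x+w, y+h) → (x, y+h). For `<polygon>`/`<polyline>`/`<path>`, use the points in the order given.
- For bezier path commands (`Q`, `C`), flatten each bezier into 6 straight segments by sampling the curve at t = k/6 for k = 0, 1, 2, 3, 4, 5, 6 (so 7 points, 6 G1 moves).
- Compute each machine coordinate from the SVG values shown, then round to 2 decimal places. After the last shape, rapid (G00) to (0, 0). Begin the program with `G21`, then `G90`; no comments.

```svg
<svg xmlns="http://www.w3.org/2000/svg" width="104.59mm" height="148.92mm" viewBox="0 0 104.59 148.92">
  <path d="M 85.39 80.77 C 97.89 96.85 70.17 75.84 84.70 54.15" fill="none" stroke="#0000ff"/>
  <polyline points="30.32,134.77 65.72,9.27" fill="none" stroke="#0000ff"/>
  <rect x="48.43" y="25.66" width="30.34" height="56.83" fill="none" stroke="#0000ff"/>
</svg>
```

1 u = 1 mm; y_m = 148.92 − y.

[1] `<path>` cubic bezier, #0000ff→score S607 F1571: (85.39,68.15) → (88.67,63.03) → (87.54,63.08) → (84.28,67.30) → (81.20,74.66) → (80.57,84.15) → (84.70,94.77)

[2] `<polyline>` line segment, #0000ff→score S607 F1571: (30.32,14.15) → (65.72,139.65)

[3] `<rect>` rectangle, #0000ff→score S607 F1571: (48.43,123.26) → (78.77,123.26) → (78.77,66.43) → (48.43,66.43) → (48.43,123.26) (closed)

G21
G90
G00 X85.39 Y68.15
M4 S607
G1 X88.67 Y63.03 F1571
G1 X87.54 Y63.08
G1 X84.28 Y67.30
G1 X81.20 Y74.66
G1 X80.57 Y84.15
G1 X84.70 Y94.77
M5
G00 X30.32 Y14.15
M4 S607
G1 X65.72 Y139.65 F1571
M5
G00 X48.43 Y123.26
M4 S607
G1 X78.77 Y123.26 F1571
G1 X78.77 Y66.43
G1 X48.43 Y66.43
G1 X48.43 Y123.26
M5
G00 X0.00 Y0.00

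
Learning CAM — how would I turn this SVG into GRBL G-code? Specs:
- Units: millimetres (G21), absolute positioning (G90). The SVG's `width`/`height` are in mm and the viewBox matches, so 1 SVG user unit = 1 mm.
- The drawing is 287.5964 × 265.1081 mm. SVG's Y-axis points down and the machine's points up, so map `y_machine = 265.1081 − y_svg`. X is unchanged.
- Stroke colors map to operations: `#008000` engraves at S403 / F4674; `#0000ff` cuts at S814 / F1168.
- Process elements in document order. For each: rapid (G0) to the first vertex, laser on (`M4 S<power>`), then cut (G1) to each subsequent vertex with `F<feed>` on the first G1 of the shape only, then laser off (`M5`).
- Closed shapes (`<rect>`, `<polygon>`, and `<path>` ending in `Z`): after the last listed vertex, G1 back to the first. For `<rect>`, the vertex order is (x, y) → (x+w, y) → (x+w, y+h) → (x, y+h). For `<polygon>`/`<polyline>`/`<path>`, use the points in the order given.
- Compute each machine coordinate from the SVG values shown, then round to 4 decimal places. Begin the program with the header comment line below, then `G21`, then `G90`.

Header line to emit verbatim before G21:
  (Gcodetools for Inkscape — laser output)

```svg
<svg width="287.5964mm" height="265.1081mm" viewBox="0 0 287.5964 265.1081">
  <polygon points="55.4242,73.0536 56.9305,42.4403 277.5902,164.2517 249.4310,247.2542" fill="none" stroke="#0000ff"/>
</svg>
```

1 u = 1 mm; y_m = 265.1081 − y.

[1] `<polygon>` closed polygon, #0000ff→cut S814 F1168: (55.4242,192.0545) → (56.9305,222.6678) → (277.5902,100.8564) → (249.4310,17.8539) → (55.4242,192.0545) (closed)

(Gcodetools for Inkscape — laser output)
G21
G90
G0 X55.4242 Y192.0545
M4 S814
G1 X56.9305 Y222.6678 F1168
G1 X277.5902 Y100.8564
G1 X249.4310 Y17.8539
G1 X55.4242 Y192.0545
M5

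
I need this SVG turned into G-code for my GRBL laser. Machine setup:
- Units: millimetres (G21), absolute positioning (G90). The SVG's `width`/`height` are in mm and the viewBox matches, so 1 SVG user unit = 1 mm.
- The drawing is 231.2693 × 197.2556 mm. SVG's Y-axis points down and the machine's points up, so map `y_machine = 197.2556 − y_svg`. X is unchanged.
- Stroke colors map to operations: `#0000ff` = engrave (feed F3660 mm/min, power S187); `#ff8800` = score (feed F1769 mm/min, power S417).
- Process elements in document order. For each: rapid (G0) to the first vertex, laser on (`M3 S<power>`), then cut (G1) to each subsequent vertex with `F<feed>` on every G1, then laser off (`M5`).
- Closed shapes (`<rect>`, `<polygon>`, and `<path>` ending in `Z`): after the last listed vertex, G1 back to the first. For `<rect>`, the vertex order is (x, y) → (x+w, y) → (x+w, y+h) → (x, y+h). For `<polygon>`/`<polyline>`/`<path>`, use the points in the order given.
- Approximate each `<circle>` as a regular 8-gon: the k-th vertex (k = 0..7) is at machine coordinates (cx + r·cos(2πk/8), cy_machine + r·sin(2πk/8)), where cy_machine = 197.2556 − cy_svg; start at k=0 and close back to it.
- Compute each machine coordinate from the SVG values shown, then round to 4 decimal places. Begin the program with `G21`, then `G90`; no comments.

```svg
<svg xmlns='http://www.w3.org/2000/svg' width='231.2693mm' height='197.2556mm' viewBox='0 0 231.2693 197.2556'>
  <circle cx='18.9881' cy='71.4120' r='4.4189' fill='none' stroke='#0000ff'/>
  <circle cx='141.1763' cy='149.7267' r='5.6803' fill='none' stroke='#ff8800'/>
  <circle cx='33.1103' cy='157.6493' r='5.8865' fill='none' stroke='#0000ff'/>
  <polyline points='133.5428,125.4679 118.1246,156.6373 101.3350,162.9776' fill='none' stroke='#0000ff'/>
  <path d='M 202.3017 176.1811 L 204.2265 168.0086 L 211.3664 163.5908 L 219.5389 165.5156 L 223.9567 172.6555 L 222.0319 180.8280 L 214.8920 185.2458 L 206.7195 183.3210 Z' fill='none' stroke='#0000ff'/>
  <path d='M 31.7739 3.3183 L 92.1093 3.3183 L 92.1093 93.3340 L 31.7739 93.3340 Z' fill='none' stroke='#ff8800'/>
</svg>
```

viewBox `0 0 231.2693 197.2556` with mm width/height → 1 unit = 1 mm. Flip: y_m = 197.2556 − y_svg.

**Shape 1** — `<circle>` circle, stroke `#0000ff` → engrave (S187, F3660). Machine vertices: (23.4070,125.8436) → (22.1127,128.9682) → (18.9881,130.2625) → (15.8635,128.9682) → (14.5692,125.8436) → (15.8635,122.7190) → (18.9881,121.4247) → (22.1127,122.7190) → (23.4070,125.8436). Closed: final G1 returns to the first vertex.

**Shape 2** — `<circle>` circle, stroke `#ff8800` → score (S417, F1769). Machine vertices: (146.8566,47.5289) → (145.1929,51.5455) → (141.1763,53.2092) → (137.1597,51.5455) → (135.4960,47.5289) → (137.1597,43.5123) → (141.1763,41.8486) → (145.1929,43.5123) → (146.8566,47.5289). Closed: final G1 returns to the first vertex.

**Shape 3** — `<circle>` circle, stroke `#0000ff` → engrave (S187, F3660). Machine vertices: (38.9968,39.6063) → (37.2727,43.7687) → (33.1103,45.4928) → (28.9479,43.7687) → (27.2238,39.6063) → (28.9479,35.4439) → (33.1103,33.7198) → (37.2727,35.4439) → (38.9968,39.6063). Closed: final G1 returns to the first vertex.

**Shape 4** — `<polyline>` open polyline, stroke `#0000ff` → engrave (S187, F3660). Machine vertices: (133.5428,71.7877) → (118.1246,40.6183) → (101.3350,34.2780). Open path.

**Shape 5** — `<path>` regular polygon, stroke `#0000ff` → engrave (S187, F3660). Machine vertices: (202.3017,21.0745) → (204.2265,29.2470) → (211.3664,33.6648) → (219.5389,31.7400) → (223.9567,24.6001) → (222.0319,16.4276) → (214.8920,12.0098) → (206.7195,13.9346) → (202.3017,21.0745). Closed: final G1 returns to the first vertex.

**Shape 6** — `<path>` rectangle, stroke `#ff8800` → score (S417, F1769). Machine vertices: (31.7739,193.9373) → (92.1093,193.9373) → (92.1093,103.9216) → (31.7739,103.9216) → (31.7739,193.9373). Closed: final G1 returns to the first vertex.

G21
G90
G0 X23.4070 Y125.8436
M3 S187
G1 X22.1127 Y128.9682 F3660
G1 X18.9881 Y130.2625 F3660
G1 X15.8635 Y128.9682 F3660
G1 X14.5692 Y125.8436 F3660
G1 X15.8635 Y122.7190 F3660
G1 X18.9881 Y121.4247 F3660
G1 X22.1127 Y122.7190 F3660
G1 X23.4070 Y125.8436 F3660
M5
G0 X146.8566 Y47.5289
M3 S417
G1 X145.1929 Y51.5455 F1769
G1 X141.1763 Y53.2092 F1769
G1 X137.1597 Y51.5455 F1769
G1 X135.4960 Y47.5289 F1769
G1 X137.1597 Y43.5123 F1769
G1 X141.1763 Y41.8486 F1769
G1 X145.1929 Y43.5123 F1769
G1 X146.8566 Y47.5289 F1769
M5
G0 X38.9968 Y39.6063
M3 S187
G1 X37.2727 Y43.7687 F3660
G1 X33.1103 Y45.4928 F3660
G1 X28.9479 Y43.7687 F3660
G1 X27.2238 Y39.6063 F3660
G1 X28.9479 Y35.4439 F3660
G1 X33.1103 Y33.7198 F3660
G1 X37.2727 Y35.4439 F3660
G1 X38.9968 Y39.6063 F3660
M5
G0 X133.5428 Y71.7877
M3 S187
G1 X118.1246 Y40.6183 F3660
G1 X101.3350 Y34.2780 F3660
M5
G0 X202.3017 Y21.0745
M3 S187
G1 X204.2265 Y29.2470 F3660
G1 X211.3664 Y33.6648 F3660
G1 X219.5389 Y31.7400 F3660
G1 X223.9567 Y24.6001 F3660
G1 X222.0319 Y16.4276 F3660
G1 X214.8920 Y12.0098 F3660
G1 X206.7195 Y13.9346 F3660
G1 X202.3017 Y21.0745 F3660
M5
G0 X31.7739 Y193.9373
M3 S417
G1 X92.1093 Y193.9373 F1769
G1 X92.1093 Y103.9216 F1769
G1 X31.7739 Y103.9216 F1769
G1 X31.7739 Y193.9373 F1769
M5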